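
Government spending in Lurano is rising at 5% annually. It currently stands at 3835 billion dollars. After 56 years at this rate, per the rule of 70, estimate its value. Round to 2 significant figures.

around 61000 billion dollars

It doubles every 70/5 ≈ 14.00 years, so 56 years is 4.00 doublings.
2^4.00 ≈ 16.00; 3835 × 16.00 ≈ 61000 billion dollars.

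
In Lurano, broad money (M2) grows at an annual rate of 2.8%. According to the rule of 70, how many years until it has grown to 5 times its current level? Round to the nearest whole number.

about 58 years

Doubling time ≈ 70/2.8 = 25.00 years.
5× is log₂ 5 ≈ 2.32 doublings, so ≈ 2.32 × 25.00 = 58 years.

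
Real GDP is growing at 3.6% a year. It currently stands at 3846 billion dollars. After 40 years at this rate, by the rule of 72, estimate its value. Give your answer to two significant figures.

approximately 15000 billion dollars

It doubles every 72/3.6 ≈ 20.00 years, so 40 years is 2.00 doublings.
2^2.00 ≈ 4.00; 3846 × 4.00 ≈ 15000 billion dollars.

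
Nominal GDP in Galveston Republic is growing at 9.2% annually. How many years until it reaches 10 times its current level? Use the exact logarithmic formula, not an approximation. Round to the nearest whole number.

t = ln(10) / ln(1 + 0.092) = 2.3026 / 0.088011 ≈ 26.16.
≈ 26 years.

26 years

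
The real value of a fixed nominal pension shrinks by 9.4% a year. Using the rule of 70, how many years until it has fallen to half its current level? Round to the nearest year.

around 7 years

The rule works in reverse for decay: 70/9.4 ≈ 7.45 years to halve.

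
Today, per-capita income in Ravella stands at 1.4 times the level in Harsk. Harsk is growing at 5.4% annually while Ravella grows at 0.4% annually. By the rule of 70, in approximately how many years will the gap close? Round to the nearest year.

What matters is the difference: 5 pp.
Rule of 70 on the gap: the ratio halves every 70/5 ≈ 14.00 years.
A 1.4 times gap takes log₂(1.4) ≈ 0.49 halvings to close: 0.49 × 14.00 ≈ 7 years.

around 7 years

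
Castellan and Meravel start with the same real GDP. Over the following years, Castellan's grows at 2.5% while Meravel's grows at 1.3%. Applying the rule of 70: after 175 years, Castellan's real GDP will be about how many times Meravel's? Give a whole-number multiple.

Rate gap = 2.5% − 1.3% = 1.2 points.
The ratio doubles every 70/1.2 ≈ 58.33 years.
175/58.33 ≈ 3.00 doublings → ratio ≈ 2^3.00 ≈ 8.

about 8 times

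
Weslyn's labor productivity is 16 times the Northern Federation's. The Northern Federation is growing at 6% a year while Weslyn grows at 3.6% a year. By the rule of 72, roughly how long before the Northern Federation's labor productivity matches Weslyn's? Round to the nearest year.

120 years

What matters is the difference: 2.4 pp.
Rule of 72 on the gap: the ratio halves every 72/2.4 ≈ 30.00 years.
A 16 times gap closes after 4 halvings: 4 × 30.00 ≈ 120 years.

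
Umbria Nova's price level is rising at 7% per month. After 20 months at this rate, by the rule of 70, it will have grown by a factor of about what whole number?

around 4 times

Doubling time ≈ 70/7 = 10.00 months.
20/10.00 ≈ 2 doublings, so about 2^2 = 4×.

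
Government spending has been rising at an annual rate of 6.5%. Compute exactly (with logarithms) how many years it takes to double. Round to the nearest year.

11 years

t = ln(2) / ln(1 + 0.065) = 0.6931 / 0.062975 ≈ 11.01.
≈ 11 years.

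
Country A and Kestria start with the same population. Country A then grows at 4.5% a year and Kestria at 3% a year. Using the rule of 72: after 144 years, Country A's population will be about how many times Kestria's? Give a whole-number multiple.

≈ 8 times

Rate gap = 4.5% − 3% = 1.5 points.
The ratio doubles every 72/1.5 ≈ 48.00 years.
144/48.00 ≈ 3.00 doublings → ratio ≈ 2^3.00 ≈ 8.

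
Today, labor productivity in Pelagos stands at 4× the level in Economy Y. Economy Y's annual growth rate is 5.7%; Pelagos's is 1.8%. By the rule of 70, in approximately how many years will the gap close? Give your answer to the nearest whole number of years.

roughly 36 years

What matters is the difference: 3.9 pp.
Rule of 70 on the gap: the ratio halves every 70/3.9 ≈ 17.95 years.
A 4× gap closes after 2 halvings: 2 × 17.95 ≈ 36 years.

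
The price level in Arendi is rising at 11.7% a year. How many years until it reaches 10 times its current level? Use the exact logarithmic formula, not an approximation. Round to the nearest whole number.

21 years

t = ln(10) / ln(1 + 0.117) = 2.3026 / 0.110647 ≈ 20.81.
≈ 21 years.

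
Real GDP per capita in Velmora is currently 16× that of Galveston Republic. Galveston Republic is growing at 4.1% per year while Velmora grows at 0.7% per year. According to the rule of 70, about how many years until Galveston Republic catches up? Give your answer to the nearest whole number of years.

≈ 82 years

Galveston Republic gains on Velmora at 4.1% − 0.7% = 3.4 points a year.
At that relative rate the gap halves every 70/3.4 ≈ 20.59 years.
A 16× gap closes after 4 halvings: 4 × 20.59 ≈ 82 years.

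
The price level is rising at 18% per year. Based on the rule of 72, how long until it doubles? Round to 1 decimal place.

4.0 years

72/18 ≈ 4.00, so it doubles roughly every 4.0 years.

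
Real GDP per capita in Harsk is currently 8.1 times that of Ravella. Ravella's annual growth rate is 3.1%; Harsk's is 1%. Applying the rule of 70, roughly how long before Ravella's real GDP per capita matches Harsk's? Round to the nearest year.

about 101 years

The growth-rate gap is 3.1% − 1% = 2.1 percentage points.
So the ratio between them halves every 70/2.1 ≈ 33.33 years.
An 8.1 times gap takes log₂(8.1) ≈ 3.02 halvings to close: 3.02 × 33.33 ≈ 101 years.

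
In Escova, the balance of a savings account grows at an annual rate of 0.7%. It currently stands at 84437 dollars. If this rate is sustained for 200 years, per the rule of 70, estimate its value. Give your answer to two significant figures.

It doubles every 70/0.7 ≈ 100.00 years, so 200 years is 2.00 doublings.
2^2.00 ≈ 4.00; 84437 × 4.00 ≈ 340000 dollars.

340000 dollars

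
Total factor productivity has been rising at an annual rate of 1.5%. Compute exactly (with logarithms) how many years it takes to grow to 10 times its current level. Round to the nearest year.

t = ln(10) / ln(1 + 0.015) = 2.3026 / 0.014889 ≈ 154.65.
≈ 155 years.

155 years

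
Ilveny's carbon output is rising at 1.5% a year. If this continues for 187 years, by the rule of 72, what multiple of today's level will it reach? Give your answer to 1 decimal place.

Doubles every ≈ 48.00 years (72/1.5).
187 years is 3.90 doublings; 2^3.90 ≈ 14.9×.

≈ 14.9 times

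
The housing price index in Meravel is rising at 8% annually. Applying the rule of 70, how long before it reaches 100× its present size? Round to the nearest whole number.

Doubling time ≈ 70/8 = 8.75 years.
100× is log₂ 100 ≈ 6.64 doublings, so ≈ 6.64 × 8.75 = 58 years.

58 years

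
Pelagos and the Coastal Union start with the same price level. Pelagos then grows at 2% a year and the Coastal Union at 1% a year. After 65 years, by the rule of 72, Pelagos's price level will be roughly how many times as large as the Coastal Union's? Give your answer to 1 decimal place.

Rate gap = 2% − 1% = 1 point.
The ratio doubles every 72/1 ≈ 72.00 years.
65/72.00 ≈ 0.90 doublings → ratio ≈ 2^0.90 ≈ 1.9.

about 1.9 times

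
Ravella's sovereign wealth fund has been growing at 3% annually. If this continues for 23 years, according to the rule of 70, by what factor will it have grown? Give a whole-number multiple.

70/3 ≈ 23.33 years per doubling.
23 years fits 1 doubling: 2^1 = 2.

around 2 times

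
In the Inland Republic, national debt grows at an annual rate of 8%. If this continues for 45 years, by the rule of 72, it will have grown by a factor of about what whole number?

72/8 ≈ 9.00 years per doubling.
45 years fits 5 doublings: 2^5 = 32.

around 32 times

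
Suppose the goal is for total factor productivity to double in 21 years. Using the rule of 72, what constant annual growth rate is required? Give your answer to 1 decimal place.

roughly 3.4%

72 / 21 ≈ 3.43, so about 3.4% a year.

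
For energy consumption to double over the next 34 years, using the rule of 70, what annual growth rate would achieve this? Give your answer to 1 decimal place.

70 / 34 ≈ 2.06, so about 2.1% annually.

2.1%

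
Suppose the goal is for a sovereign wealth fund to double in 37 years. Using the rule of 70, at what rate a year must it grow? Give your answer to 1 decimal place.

about 1.9% a year

70 / 37 ≈ 1.89, so about 1.9% a year.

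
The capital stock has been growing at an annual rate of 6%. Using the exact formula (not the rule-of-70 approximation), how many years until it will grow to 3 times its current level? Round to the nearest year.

t = ln(3) / ln(1 + 0.06) = 1.0986 / 0.058269 ≈ 18.85.
≈ 19 years.

19 years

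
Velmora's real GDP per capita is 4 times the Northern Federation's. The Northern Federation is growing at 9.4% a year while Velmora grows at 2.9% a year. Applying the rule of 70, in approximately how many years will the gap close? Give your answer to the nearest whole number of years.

The growth-rate gap is 9.4% − 2.9% = 6.5 percentage points.
So the ratio between them halves every 70/6.5 ≈ 10.77 years.
A 4 times gap closes after 2 halvings: 2 × 10.77 ≈ 22 years.

approximately 22 years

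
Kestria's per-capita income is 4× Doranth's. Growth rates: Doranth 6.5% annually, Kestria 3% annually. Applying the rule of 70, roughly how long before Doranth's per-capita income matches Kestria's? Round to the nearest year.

Doranth gains on Kestria at 6.5% − 3% = 3.5 points a year.
At that relative rate the gap halves every 70/3.5 ≈ 20.00 years.
A 4× gap closes after 2 halvings: 2 × 20.00 ≈ 40 years.

≈ 40 years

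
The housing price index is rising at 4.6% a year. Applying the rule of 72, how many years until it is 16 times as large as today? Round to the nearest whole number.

At 4.6% it doubles every 72/4.6 ≈ 15.65 years.
Getting to 16× needs 4 doublings: 4 × 15.65 ≈ 63 years.

about 63 years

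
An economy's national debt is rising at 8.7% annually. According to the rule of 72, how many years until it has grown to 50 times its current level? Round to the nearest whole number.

One doubling takes 72/8.7 = 8.28 years.
Reaching 50× takes log₂(50) ≈ 5.64 doublings.
5.64 × 8.28 ≈ 47 years.

approximately 47 years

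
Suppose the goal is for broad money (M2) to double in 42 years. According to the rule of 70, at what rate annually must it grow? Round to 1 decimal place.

70 / 42 ≈ 1.67, so about 1.7% annually.

roughly 1.7%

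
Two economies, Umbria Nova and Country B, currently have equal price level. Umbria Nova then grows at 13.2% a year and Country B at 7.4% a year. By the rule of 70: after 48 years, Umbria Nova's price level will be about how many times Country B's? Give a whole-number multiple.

≈ 16 times

Umbria Nova pulls ahead at 5.8 pp per year, so the ratio doubles every 70/5.8 ≈ 12.07 years.
In 48 years that's 3.98 doublings: 2^3.98 ≈ 16.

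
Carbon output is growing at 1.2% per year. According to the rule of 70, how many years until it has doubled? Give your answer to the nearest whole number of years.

70/1.2 ≈ 58.33, so it doubles roughly every 58 years.

roughly 58 years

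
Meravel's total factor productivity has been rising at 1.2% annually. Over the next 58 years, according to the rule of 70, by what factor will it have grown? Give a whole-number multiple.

70/1.2 ≈ 58.33 years per doubling.
58 years fits 1 doubling: 2^1 = 2.

approximately 2 times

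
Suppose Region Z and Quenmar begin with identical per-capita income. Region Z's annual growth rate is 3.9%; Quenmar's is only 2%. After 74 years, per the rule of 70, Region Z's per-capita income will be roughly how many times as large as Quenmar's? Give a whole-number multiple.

Rate gap = 3.9% − 2% = 1.9 points.
The ratio doubles every 70/1.9 ≈ 36.84 years.
74/36.84 ≈ 2.01 doublings → ratio ≈ 2^2.01 ≈ 4.

approximately 4 times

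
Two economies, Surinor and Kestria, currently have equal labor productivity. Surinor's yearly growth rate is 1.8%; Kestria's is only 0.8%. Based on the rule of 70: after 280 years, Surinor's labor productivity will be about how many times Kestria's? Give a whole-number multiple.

approximately 16 times

Only the 1-point difference matters.
70/1 ≈ 70.00 years per doubling of the ratio; 280 years gives 4.00 doublings, so ≈ 16×.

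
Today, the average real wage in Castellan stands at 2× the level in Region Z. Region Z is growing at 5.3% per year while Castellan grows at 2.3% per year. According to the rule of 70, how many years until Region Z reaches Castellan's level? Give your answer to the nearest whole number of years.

around 23 years

What matters is the difference: 3 pp.
Rule of 70 on the gap: the ratio halves every 70/3 ≈ 23.33 years.
A 2× gap closes after 1 halving: 1 × 23.33 ≈ 23 years.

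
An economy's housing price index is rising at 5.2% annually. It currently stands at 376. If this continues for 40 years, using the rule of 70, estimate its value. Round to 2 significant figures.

Doubling time ≈ 70/5.2 = 13.46 years.
40 years is 40/13.46 ≈ 2.97 doublings, a factor of 2^2.97 ≈ 7.84.
376 × 7.84 ≈ 2900.

roughly 2900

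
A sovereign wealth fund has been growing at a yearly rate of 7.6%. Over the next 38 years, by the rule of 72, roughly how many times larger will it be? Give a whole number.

about 16 times

72/7.6 ≈ 9.47 years per doubling.
38 years fits 4 doublings: 2^4 = 16.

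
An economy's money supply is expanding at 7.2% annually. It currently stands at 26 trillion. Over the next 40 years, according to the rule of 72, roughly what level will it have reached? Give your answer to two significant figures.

Doubling time ≈ 72/7.2 = 10.00 years.
40 years is 40/10.00 ≈ 4.00 doublings, a factor of 2^4.00 ≈ 16.00.
26 × 16.00 ≈ 420 trillion.

around 420 trillion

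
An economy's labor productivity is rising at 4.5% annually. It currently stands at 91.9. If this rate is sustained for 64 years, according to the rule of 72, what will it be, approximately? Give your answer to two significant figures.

about 1500

Doubling time ≈ 72/4.5 = 16.00 years.
64 years is 64/16.00 ≈ 4.00 doublings, a factor of 2^4.00 ≈ 16.00.
91.9 × 16.00 ≈ 1500.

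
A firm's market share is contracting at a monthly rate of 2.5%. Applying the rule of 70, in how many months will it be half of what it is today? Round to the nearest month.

roughly 28 months

The rule works in reverse for decay: 70/2.5 ≈ 28.00 months to halve.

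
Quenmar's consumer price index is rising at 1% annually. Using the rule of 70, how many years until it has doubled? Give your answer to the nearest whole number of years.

At 1%, doubling takes about 70/1 = 70.00 years.

about 70 years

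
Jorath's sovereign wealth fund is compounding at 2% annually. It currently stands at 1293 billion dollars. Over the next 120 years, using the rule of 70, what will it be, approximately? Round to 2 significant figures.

14000 billion dollars

Doubling time ≈ 70/2 = 35.00 years.
120 years is 120/35.00 ≈ 3.43 doublings, a factor of 2^3.43 ≈ 10.78.
1293 × 10.78 ≈ 14000 billion dollars.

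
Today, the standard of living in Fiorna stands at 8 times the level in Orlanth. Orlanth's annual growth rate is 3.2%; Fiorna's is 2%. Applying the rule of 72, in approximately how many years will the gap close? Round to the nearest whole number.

about 180 years

The growth-rate gap is 3.2% − 2% = 1.2 percentage points.
So the ratio between them halves every 72/1.2 ≈ 60.00 years.
An 8 times gap closes after 3 halvings: 3 × 60.00 ≈ 180 years.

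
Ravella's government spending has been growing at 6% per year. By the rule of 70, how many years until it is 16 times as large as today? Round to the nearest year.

At 6% it doubles every 70/6 ≈ 11.67 years.
16 = 2^4, so 4 doublings → 47 years.

around 47 years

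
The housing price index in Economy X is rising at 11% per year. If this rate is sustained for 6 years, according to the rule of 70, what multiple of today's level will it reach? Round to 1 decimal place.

about 1.9 times

Doubles every ≈ 6.36 years (70/11).
6 years is 0.94 doublings; 2^0.94 ≈ 1.9×.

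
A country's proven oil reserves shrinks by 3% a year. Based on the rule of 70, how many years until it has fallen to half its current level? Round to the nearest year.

Halving time ≈ 70 / 3 = 23.33 → 23 years.

around 23 years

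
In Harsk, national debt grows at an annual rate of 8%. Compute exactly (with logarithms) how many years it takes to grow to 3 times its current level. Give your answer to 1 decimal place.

t = ln(3) / ln(1 + 0.08) = 1.0986 / 0.076961 ≈ 14.27.

14.3 years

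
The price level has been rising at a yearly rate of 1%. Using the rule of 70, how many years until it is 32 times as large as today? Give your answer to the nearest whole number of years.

At 1% it doubles every 70/1 ≈ 70.00 years.
32 = 2^5, so 5 doublings → 350 years.

around 350 years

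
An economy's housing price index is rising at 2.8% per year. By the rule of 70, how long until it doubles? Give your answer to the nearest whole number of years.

around 25 years

At 2.8%, doubling takes about 70/2.8 = 25.00 years.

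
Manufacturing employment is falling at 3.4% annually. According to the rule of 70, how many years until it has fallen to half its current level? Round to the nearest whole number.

Halving time ≈ 70 / 3.4 = 20.59 → 21 years.

around 21 years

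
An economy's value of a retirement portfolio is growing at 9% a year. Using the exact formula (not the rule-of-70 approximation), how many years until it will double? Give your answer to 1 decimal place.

t = ln(2) / ln(1 + 0.09) = 0.6931 / 0.086178 ≈ 8.04.

8.0 years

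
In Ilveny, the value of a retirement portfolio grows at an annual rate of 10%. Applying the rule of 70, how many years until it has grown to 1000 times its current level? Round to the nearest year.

Doubling time ≈ 70/10 = 7.00 years.
1000× is log₂ 1000 ≈ 9.97 doublings, so ≈ 9.97 × 7.00 = 70 years.

70 years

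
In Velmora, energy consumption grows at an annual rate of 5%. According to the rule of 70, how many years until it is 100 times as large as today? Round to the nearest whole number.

around 93 years

At 5% it doubles every 70/5 ≈ 14.00 years.
100× is log₂ 100 ≈ 6.64 doublings, so ≈ 6.64 × 14.00 = 93 years.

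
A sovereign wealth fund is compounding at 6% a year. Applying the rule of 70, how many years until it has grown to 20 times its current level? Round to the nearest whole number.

At 6% it doubles every 70/6 ≈ 11.67 years.
20× is log₂ 20 ≈ 4.32 doublings, so ≈ 4.32 × 11.67 = 50 years.

roughly 50 years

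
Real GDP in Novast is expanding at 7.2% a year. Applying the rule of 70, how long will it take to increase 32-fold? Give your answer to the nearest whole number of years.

about 49 years

At 7.2% it doubles every 70/7.2 ≈ 9.72 years.
32× is 5 doublings, so 5 × 9.72 ≈ 49 years.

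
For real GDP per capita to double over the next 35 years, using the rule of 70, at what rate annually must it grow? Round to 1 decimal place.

around 2.0%

70 / 35 ≈ 2.00, so about 2.0% annually.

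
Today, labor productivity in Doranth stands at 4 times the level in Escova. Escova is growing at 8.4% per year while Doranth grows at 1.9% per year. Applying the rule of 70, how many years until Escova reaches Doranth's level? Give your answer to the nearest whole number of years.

The growth-rate gap is 8.4% − 1.9% = 6.5 percentage points.
So the ratio between them halves every 70/6.5 ≈ 10.77 years.
A 4 times gap closes after 2 halvings: 2 × 10.77 ≈ 22 years.

roughly 22 years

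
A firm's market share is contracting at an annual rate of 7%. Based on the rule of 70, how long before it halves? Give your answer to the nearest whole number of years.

about 10 years

The rule works in reverse for decay: 70/7 ≈ 10.00 years to halve.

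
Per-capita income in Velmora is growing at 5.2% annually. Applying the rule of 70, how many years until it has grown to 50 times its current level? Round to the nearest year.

One doubling takes 70/5.2 = 13.46 years.
Reaching 50× takes log₂(50) ≈ 5.64 doublings.
5.64 × 13.46 ≈ 76 years.

about 76 years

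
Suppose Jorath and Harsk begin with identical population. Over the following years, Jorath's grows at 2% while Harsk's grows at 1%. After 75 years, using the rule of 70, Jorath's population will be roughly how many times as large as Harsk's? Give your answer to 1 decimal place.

Jorath pulls ahead at 1 pp per year, so the ratio doubles every 70/1 ≈ 70.00 years.
In 75 years that's 1.07 doublings: 2^1.07 ≈ 2.1.

around 2.1 times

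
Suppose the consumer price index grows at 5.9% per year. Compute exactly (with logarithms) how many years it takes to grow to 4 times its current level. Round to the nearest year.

24 years

t = ln(4) / ln(1 + 0.059) = 1.3863 / 0.057325 ≈ 24.18.
≈ 24 years.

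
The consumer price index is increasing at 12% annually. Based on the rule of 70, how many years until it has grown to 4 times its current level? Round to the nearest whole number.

approximately 12 years

At 12% it doubles every 70/12 ≈ 5.83 years.
Getting to 4× needs 2 doublings: 2 × 5.83 ≈ 12 years.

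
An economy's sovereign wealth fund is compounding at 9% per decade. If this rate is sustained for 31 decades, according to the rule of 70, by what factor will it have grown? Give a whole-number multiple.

≈ 16 times

Doubling time ≈ 70/9 = 7.78 decades.
31/7.78 ≈ 4 doublings, so about 2^4 = 16×.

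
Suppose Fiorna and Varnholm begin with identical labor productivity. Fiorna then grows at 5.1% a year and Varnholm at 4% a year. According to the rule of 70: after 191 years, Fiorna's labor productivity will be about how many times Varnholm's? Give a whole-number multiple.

Rate gap = 5.1% − 4% = 1.1 points.
The ratio doubles every 70/1.1 ≈ 63.64 years.
191/63.64 ≈ 3.00 doublings → ratio ≈ 2^3.00 ≈ 8.

about 8 times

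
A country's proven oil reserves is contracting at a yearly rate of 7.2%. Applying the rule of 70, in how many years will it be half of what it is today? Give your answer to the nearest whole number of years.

Falling at 7.2%, it halves about every 70/7.2 = 9.72 years.

roughly 10 years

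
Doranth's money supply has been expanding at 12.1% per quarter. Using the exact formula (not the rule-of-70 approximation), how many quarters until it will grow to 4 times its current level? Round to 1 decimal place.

12.1 quarters

t = ln(4) / ln(1 + 0.121) = 1.3863 / 0.114221 ≈ 12.14.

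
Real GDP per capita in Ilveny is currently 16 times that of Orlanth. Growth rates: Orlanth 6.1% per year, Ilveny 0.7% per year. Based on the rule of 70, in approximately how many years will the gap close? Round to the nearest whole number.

Orlanth gains on Ilveny at 6.1% − 0.7% = 5.4 points a year.
At that relative rate the gap halves every 70/5.4 ≈ 12.96 years.
A 16 times gap closes after 4 halvings: 4 × 12.96 ≈ 52 years.

approximately 52 years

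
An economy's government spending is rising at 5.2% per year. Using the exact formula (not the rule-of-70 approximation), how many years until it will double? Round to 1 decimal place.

t = ln(2) / ln(1 + 0.052) = 0.6931 / 0.050693 ≈ 13.67.

13.7 years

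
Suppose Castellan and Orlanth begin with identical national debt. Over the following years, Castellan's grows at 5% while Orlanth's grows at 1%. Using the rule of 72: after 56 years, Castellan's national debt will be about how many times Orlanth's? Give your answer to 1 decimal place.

about 8.6 times

Castellan pulls ahead at 4 pp per year, so the ratio doubles every 72/4 ≈ 18.00 years.
In 56 years that's 3.11 doublings: 2^3.11 ≈ 8.6.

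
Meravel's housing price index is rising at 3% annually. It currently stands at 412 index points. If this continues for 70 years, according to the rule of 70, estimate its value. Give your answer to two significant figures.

Doubling time ≈ 70/3 = 23.33 years.
70 years is 70/23.33 ≈ 3.00 doublings, a factor of 2^3.00 ≈ 8.00.
412 × 8.00 ≈ 3300 index points.

around 3300 index points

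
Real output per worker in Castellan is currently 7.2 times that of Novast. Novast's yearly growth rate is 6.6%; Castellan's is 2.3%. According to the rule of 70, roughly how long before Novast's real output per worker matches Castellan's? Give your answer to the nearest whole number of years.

What matters is the difference: 4.3 pp.
Rule of 70 on the gap: the ratio halves every 70/4.3 ≈ 16.28 years.
A 7.2 times gap takes log₂(7.2) ≈ 2.85 halvings to close: 2.85 × 16.28 ≈ 46 years.

≈ 46 years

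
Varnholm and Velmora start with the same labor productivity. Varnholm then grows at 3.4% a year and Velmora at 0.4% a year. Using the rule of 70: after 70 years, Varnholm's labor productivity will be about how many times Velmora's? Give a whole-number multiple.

around 8 times

Rate gap = 3.4% − 0.4% = 3 points.
The ratio doubles every 70/3 ≈ 23.33 years.
70/23.33 ≈ 3.00 doublings → ratio ≈ 2^3.00 ≈ 8.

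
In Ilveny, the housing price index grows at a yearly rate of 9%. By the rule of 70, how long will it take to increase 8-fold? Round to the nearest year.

around 23 years

Doubling time ≈ 70/9 = 7.78 years.
Getting to 8× needs 3 doublings: 3 × 7.78 ≈ 23 years.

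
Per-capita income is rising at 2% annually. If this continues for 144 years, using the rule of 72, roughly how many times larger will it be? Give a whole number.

72/2 ≈ 36.00 years per doubling.
144 years fits 4 doublings: 2^4 = 16.

roughly 16 times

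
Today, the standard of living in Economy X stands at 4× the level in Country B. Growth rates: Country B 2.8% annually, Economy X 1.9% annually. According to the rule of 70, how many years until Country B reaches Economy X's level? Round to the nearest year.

Country B gains on Economy X at 2.8% − 1.9% = 0.9 points a year.
At that relative rate the gap halves every 70/0.9 ≈ 77.78 years.
A 4× gap closes after 2 halvings: 2 × 77.78 ≈ 156 years.

around 156 years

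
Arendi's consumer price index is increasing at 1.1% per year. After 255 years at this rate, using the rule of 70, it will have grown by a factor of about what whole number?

approximately 16 times

Doubling time ≈ 70/1.1 = 63.64 years.
255/63.64 ≈ 4 doublings, so about 2^4 = 16×.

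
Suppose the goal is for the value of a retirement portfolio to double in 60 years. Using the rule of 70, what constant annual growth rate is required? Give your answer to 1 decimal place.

70 / 60 ≈ 1.17, so about 1.2% annually.

approximately 1.2%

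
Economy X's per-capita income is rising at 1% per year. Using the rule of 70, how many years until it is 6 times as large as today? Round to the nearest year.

At 1% it doubles every 70/1 ≈ 70.00 years.
Reaching 6× takes log₂(6) ≈ 2.58 doublings.
2.58 × 70.00 ≈ 181 years.

about 181 years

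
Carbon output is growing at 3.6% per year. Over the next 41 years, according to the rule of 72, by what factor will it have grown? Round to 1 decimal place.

Doubles every ≈ 20.00 years (72/3.6).
41 years is 2.05 doublings; 2^2.05 ≈ 4.1×.

roughly 4.1 times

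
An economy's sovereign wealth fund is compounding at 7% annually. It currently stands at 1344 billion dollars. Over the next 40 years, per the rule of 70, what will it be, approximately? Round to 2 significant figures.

Doubling time ≈ 70/7 = 10.00 years.
40 years is 40/10.00 ≈ 4.00 doublings, a factor of 2^4.00 ≈ 16.00.
1344 × 16.00 ≈ 22000 billion dollars.

roughly 22000 billion dollars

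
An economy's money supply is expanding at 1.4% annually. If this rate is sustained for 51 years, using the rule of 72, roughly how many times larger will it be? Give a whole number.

72/1.4 ≈ 51.43 years per doubling.
51 years fits 1 doubling: 2^1 = 2.

approximately 2 times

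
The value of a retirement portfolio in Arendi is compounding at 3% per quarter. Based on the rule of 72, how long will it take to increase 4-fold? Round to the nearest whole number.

roughly 48 quarters

One doubling takes 72/3 = 24.00 quarters.
4× is 2 doublings, so 2 × 24.00 ≈ 48 quarters.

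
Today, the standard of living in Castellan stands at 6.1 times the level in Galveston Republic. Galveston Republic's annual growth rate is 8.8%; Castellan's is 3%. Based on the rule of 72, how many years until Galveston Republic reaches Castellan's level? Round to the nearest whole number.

The growth-rate gap is 8.8% − 3% = 5.8 percentage points.
So the ratio between them halves every 72/5.8 ≈ 12.41 years.
A 6.1 times gap takes log₂(6.1) ≈ 2.61 halvings to close: 2.61 × 12.41 ≈ 32 years.

≈ 32 years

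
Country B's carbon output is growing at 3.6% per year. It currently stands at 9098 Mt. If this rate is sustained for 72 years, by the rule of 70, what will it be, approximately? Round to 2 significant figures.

≈ 120000 Mt

Doubling time ≈ 70/3.6 = 19.44 years.
72 years is 72/19.44 ≈ 3.70 doublings, a factor of 2^3.70 ≈ 13.00.
9098 × 13.00 ≈ 120000 Mt.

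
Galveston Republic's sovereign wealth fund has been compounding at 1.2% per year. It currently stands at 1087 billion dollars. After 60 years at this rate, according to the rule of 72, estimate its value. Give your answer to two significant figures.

roughly 2200 billion dollars

Doubling time ≈ 72/1.2 = 60.00 years.
60 years is 60/60.00 ≈ 1.00 doublings, a factor of 2^1.00 ≈ 2.00.
1087 × 2.00 ≈ 2200 billion dollars.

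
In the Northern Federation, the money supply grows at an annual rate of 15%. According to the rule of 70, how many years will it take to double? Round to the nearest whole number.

approximately 5 years

70/15 ≈ 4.67, so it doubles roughly every 5 years.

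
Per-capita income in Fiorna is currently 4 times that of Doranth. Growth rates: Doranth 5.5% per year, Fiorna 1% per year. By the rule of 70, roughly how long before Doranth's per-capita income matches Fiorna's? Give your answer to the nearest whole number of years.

Doranth gains on Fiorna at 5.5% − 1% = 4.5 points a year.
At that relative rate the gap halves every 70/4.5 ≈ 15.56 years.
A 4 times gap closes after 2 halvings: 2 × 15.56 ≈ 31 years.

around 31 years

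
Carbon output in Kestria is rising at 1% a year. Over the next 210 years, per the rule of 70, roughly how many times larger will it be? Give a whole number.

roughly 8 times

Doubling time ≈ 70/1 = 70.00 years.
210/70.00 ≈ 3 doublings, so about 2^3 = 8×.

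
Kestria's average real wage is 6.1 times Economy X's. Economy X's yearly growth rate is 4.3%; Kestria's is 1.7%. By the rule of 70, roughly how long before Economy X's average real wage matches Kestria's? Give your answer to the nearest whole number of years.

around 70 years

Economy X gains on Kestria at 4.3% − 1.7% = 2.6 points a year.
At that relative rate the gap halves every 70/2.6 ≈ 26.92 years.
A 6.1 times gap takes log₂(6.1) ≈ 2.61 halvings to close: 2.61 × 26.92 ≈ 70 years.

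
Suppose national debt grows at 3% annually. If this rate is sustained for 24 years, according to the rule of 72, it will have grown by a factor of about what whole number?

around 2 times

At 3% one doubling takes ≈ 24.00 years; 24 years is 1 of them, so ×2.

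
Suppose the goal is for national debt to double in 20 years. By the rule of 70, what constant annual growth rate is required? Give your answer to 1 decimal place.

70 / 20 ≈ 3.50, so about 3.5% annually.

≈ 3.5%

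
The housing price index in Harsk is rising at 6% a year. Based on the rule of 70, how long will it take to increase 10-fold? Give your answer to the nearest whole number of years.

approximately 39 years

Doubling time ≈ 70/6 = 11.67 years.
10× is log₂ 10 ≈ 3.32 doublings, so ≈ 3.32 × 11.67 = 39 years.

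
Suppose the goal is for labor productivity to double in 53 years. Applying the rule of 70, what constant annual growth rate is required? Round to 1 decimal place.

around 1.3%

70 / 53 ≈ 1.32, so about 1.3% a year.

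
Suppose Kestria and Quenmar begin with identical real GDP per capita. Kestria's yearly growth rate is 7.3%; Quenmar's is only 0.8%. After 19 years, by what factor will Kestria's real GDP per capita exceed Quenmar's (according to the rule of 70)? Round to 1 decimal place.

Only the 6.5-point difference matters.
70/6.5 ≈ 10.77 years per doubling of the ratio; 19 years gives 1.76 doublings, so ≈ 3.4×.

approximately 3.4 times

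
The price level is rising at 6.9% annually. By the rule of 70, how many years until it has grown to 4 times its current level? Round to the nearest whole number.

Doubling time ≈ 70/6.9 = 10.14 years.
4× is 2 doublings, so 2 × 10.14 ≈ 20 years.

roughly 20 years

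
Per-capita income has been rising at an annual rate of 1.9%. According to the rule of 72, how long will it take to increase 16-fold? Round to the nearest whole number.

Doubling time ≈ 72/1.9 = 37.89 years.
16× is 4 doublings, so 4 × 37.89 ≈ 152 years.

roughly 152 years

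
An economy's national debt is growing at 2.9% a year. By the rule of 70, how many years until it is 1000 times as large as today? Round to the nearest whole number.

about 241 years

Doubling time ≈ 70/2.9 = 24.14 years.
Reaching 1000× takes log₂(1000) ≈ 9.97 doublings.
9.97 × 24.14 ≈ 241 years.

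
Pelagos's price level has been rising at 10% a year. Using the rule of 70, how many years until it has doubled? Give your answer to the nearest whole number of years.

about 7 years

70/10 ≈ 7.00, so it doubles roughly every 7 years.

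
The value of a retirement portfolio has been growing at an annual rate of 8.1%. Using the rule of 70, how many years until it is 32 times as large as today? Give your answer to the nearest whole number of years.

about 43 years

One doubling takes 70/8.1 = 8.64 years.
32× is 5 doublings, so 5 × 8.64 ≈ 43 years.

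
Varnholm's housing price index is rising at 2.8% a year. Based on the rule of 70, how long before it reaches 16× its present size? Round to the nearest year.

Doubling time ≈ 70/2.8 = 25.00 years.
16× is 4 doublings, so 4 × 25.00 ≈ 100 years.

roughly 100 years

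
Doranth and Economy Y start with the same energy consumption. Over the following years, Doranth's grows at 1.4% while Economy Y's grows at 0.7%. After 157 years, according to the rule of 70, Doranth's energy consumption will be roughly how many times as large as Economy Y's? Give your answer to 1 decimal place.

around 3.0 times

Rate gap = 1.4% − 0.7% = 0.7 points.
The ratio doubles every 70/0.7 ≈ 100.00 years.
157/100.00 ≈ 1.57 doublings → ratio ≈ 2^1.57 ≈ 3.0.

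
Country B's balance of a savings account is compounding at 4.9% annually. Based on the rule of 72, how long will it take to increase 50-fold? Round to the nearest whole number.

Doubling time ≈ 72/4.9 = 14.69 years.
50× is log₂ 50 ≈ 5.64 doublings, so ≈ 5.64 × 14.69 = 83 years.

approximately 83 years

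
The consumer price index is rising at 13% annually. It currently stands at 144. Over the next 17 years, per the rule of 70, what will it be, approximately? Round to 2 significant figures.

Doubling time ≈ 70/13 = 5.38 years.
17 years is 17/5.38 ≈ 3.16 doublings, a factor of 2^3.16 ≈ 8.94.
144 × 8.94 ≈ 1300.

≈ 1300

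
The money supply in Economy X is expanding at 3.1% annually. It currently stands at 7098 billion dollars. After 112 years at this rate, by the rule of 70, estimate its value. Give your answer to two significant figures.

It doubles every 70/3.1 ≈ 22.58 years, so 112 years is 4.96 doublings.
2^4.96 ≈ 31.12; 7098 × 31.12 ≈ 220000 billion dollars.

roughly 220000 billion dollars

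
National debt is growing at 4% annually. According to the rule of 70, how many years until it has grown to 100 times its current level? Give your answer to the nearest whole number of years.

Doubling time ≈ 70/4 = 17.50 years.
Reaching 100× takes log₂(100) ≈ 6.64 doublings.
6.64 × 17.50 ≈ 116 years.

roughly 116 years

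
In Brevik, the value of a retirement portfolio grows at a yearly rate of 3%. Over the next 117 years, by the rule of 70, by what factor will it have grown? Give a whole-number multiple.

Doubling time ≈ 70/3 = 23.33 years.
117/23.33 ≈ 5 doublings, so about 2^5 = 32×.

32 times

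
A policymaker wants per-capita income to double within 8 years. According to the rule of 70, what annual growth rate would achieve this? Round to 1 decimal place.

70 / 8 ≈ 8.75, so about 8.8% a year.

roughly 8.8%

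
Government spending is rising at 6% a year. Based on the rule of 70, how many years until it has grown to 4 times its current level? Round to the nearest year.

Doubling time ≈ 70/6 = 11.67 years.
4 = 2^2, so 2 doublings → 23 years.

around 23 years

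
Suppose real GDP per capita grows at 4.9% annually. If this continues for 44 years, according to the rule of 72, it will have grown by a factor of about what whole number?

around 8 times

Doubling time ≈ 72/4.9 = 14.69 years.
44/14.69 ≈ 3 doublings, so about 2^3 = 8×.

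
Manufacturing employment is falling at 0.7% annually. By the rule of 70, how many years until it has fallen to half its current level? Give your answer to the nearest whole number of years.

Falling at 0.7%, it halves about every 70/0.7 = 100.00 years.

≈ 100 years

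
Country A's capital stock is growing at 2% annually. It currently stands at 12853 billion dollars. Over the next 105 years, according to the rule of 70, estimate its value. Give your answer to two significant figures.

Doubling time ≈ 70/2 = 35.00 years.
105 years is 105/35.00 ≈ 3.00 doublings, a factor of 2^3.00 ≈ 8.00.
12853 × 8.00 ≈ 100000 billion dollars.

approximately 100000 billion dollars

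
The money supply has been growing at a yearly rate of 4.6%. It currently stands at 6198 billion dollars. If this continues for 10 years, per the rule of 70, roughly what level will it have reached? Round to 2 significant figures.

9800 billion dollars

It doubles every 70/4.6 ≈ 15.22 years, so 10 years is 0.66 doublings.
2^0.66 ≈ 1.58; 6198 × 1.58 ≈ 9800 billion dollars.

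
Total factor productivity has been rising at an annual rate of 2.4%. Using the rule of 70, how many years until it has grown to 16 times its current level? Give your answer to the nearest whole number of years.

Doubling time ≈ 70/2.4 = 29.17 years.
16× is 4 doublings, so 4 × 29.17 ≈ 117 years.

≈ 117 years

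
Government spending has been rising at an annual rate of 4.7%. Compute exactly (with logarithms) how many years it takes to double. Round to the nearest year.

15 years

t = ln(2) / ln(1 + 0.047) = 0.6931 / 0.045929 ≈ 15.09.
≈ 15 years.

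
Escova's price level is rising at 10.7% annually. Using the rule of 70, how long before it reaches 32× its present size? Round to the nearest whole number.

One doubling takes 70/10.7 = 6.54 years.
32× is 5 doublings, so 5 × 6.54 ≈ 33 years.

about 33 years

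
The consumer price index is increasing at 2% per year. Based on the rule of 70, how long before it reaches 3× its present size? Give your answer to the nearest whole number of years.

Doubling time ≈ 70/2 = 35.00 years.
Reaching 3× takes log₂(3) ≈ 1.58 doublings.
1.58 × 35.00 ≈ 55 years.

55 years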